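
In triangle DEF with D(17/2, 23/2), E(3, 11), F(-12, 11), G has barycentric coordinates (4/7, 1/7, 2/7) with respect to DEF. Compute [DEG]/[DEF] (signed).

2/7

The signed ratio [DEG]/[DEF] equals the barycentric coordinate of G at vertex F, which is 2/7.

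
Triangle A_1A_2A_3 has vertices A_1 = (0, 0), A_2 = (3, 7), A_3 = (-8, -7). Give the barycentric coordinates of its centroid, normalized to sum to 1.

The centroid is the average of the vertices, so each weight is 1/3.

(1/3, 1/3, 1/3)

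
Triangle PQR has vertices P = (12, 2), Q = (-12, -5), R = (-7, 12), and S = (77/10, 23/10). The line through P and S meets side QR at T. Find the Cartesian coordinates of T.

Barycentric coordinates of S with respect to PQR: (4/5, 1/10, 1/10).
On side QR the P-coordinate is zero; dropping S's P-weight 4/5 and renormalizing the remaining 1/10 : 1/10 gives weights 1/2, 1/2 on Q, R.
T = (1/2)·(-12, -5) + (1/2)·(-7, 12) = (-19/2, 7/2).

(-19/2, 7/2)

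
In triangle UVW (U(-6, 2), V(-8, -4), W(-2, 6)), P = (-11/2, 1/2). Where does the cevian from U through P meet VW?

(-38/7, 2/7)

Barycentric coordinates of P with respect to UVW: (1/8, 1/2, 3/8).
On side VW the U-coordinate is zero; dropping P's U-weight 1/8 and renormalizing the remaining 1/2 : 3/8 gives weights 4/7, 3/7 on V, W.
Q = (4/7)·(-8, -4) + (3/7)·(-2, 6) = (-38/7, 2/7).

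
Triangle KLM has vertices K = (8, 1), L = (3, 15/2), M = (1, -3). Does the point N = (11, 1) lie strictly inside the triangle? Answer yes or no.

no

Barycentric coordinates of N: (194/131, -24/131, -39/131).
The three coordinates are positive, negative, negative; a point is interior exactly when all three are positive.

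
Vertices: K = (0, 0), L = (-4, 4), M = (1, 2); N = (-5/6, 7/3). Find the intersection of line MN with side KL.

(-8/3, 8/3)

Barycentric coordinates of N with respect to KLM: (1/6, 1/3, 1/2).
On side KL the M-coordinate is zero; dropping N's M-weight 1/2 and renormalizing the remaining 1/6 : 1/3 gives weights 1/3, 2/3 on K, L.
J = (1/3)·(0, 0) + (2/3)·(-4, 4) = (-8/3, 8/3).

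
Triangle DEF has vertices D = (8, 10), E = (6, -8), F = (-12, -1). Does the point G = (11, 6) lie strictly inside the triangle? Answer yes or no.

no

Barycentric coordinates of G: (287/338, 113/338, -31/169).
The three coordinates are positive, positive, negative; a point is interior exactly when all three are positive.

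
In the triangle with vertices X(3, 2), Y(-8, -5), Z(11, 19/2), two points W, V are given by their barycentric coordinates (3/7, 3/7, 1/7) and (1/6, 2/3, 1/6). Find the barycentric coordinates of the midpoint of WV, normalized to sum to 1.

Since both coordinate triples sum to 1, the midpoint's barycentrics are the componentwise average.
(3/7+1/6)/2 = 25/84; similarly 23/42 and 13/84.

(25/84, 23/42, 13/84)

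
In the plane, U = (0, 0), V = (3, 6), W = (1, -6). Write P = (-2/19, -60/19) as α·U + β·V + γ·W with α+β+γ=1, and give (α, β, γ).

Signed area of the reference triangle: [UVW] = ½·(0·(6−(-6)) + 3·(-6−0) + 1·(0−6)) = ½·(0 − 18 − 6) = -12.
[PVW] = ½·((-2/19)·(6−(-6)) + 3·(-6−(-60/19)) + 1·(-60/19−6)) = ½·(-24/19 − 162/19 − 174/19) = -180/19, so the U-coordinate is (-180/19)/(-12) = 15/19.
[UPW] = ½·(0·(-60/19−(-6)) + (-2/19)·(-6−0) + 1·(0−(-60/19))) = ½·(0 + 12/19 + 60/19) = 36/19, so the V-coordinate is -3/19.
[UVP] = ½·(0·(6−(-60/19)) + 3·(-60/19−0) + (-2/19)·(0−6)) = ½·(0 − 180/19 + 12/19) = -84/19, so the W-coordinate is 7/19.
Check: 15/19 − 3/19 + 7/19 = 1.

(15/19, -3/19, 7/19)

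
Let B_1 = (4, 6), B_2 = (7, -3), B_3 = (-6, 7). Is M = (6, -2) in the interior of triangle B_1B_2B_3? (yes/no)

Barycentric coordinates of M: (1/29, 26/29, 2/29).
The three coordinates are positive, positive, positive; a point is interior exactly when all three are positive.

yes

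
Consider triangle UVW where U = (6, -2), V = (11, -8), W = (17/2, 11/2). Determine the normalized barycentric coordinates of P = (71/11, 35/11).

(7/11, -2/11, 6/11)

Signed area of the reference triangle: [UVW] = ½·(6·(-8−(11/2)) + 11·(11/2−(-2)) + (17/2)·(-2−(-8))) = ½·(-81 + 165/2 + 51) = 105/4.
[PVW] = ½·((71/11)·(-8−(11/2)) + 11·(11/2−(35/11)) + (17/2)·(35/11−(-8))) = ½·(-1917/22 + 51/2 + 2091/22) = 735/44, so the U-coordinate is (735/44)/(105/4) = 7/11.
[UPW] = ½·(6·(35/11−(11/2)) + (71/11)·(11/2−(-2)) + (17/2)·(-2−(35/11))) = ½·(-153/11 + 1065/22 − 969/22) = -105/22, so the V-coordinate is -2/11.
[UVP] = ½·(6·(-8−(35/11)) + 11·(35/11−(-2)) + (71/11)·(-2−(-8))) = ½·(-738/11 + 57 + 426/11) = 315/22, so the W-coordinate is 6/11.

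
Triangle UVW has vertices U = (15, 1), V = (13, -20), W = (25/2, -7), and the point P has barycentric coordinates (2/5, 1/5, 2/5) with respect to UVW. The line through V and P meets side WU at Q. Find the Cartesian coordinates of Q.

(55/4, -3)

Line VP meets WU where the V-coordinate vanishes; zeroing P's V-weight and renormalizing leaves W, U-weights 2/5 : 2/5 → (1/2, 1/2).
So Q = (1/2)·W + (1/2)·U = (55/4, -3).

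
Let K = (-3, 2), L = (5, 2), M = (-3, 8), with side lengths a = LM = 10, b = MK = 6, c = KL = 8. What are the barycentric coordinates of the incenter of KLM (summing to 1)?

The incenter has barycentric coordinates proportional to the opposite side lengths: (10 : 6 : 8).
Normalizing by 10+6+8 = 24 gives (5/12, 1/4, 1/3).

(5/12, 1/4, 1/3)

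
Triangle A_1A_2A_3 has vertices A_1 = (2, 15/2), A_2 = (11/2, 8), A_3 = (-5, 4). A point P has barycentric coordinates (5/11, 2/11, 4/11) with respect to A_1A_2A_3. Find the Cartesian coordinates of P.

(1/11, 139/22)

P = (5/11)·A_1 + (2/11)·A_2 + (4/11)·A_3.
x-coordinate: (5/11)·2 + (2/11)·(11/2) + (4/11)·(-5) = 1/11.
y-coordinate: (5/11)·(15/2) + (2/11)·8 + (4/11)·4 = 139/22.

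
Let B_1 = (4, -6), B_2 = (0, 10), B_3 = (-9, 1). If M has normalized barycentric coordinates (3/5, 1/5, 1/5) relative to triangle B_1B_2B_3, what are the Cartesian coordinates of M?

M = (3/5)·B_1 + (1/5)·B_2 + (1/5)·B_3.
x-coordinate: (3/5)·4 + (1/5)·0 + (1/5)·(-9) = 3/5.
y-coordinate: (3/5)·(-6) + (1/5)·10 + (1/5)·1 = -7/5.

(3/5, -7/5)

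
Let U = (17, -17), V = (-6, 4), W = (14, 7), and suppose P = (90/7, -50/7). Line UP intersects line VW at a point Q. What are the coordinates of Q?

(22/3, 6)

Barycentric coordinates of P with respect to UVW: (4/7, 1/7, 2/7).
On side VW the U-coordinate is zero; dropping P's U-weight 4/7 and renormalizing the remaining 1/7 : 2/7 gives weights 1/3, 2/3 on V, W.
Q = (1/3)·(-6, 4) + (2/3)·(14, 7) = (22/3, 6).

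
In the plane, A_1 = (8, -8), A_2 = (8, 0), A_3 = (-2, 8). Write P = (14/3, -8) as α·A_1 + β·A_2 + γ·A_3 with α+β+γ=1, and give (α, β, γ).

Signed area of the reference triangle: [A_1A_2A_3] = ½·(8·(0−8) + 8·(8−(-8)) + (-2)·(-8−0)) = ½·(-64 + 128 + 16) = 40.
[PA_2A_3] = ½·((14/3)·(0−8) + 8·(8−(-8)) + (-2)·(-8−0)) = ½·(-112/3 + 128 + 16) = 160/3, so the A_1-coordinate is (160/3)/40 = 4/3.
[A_1PA_3] = ½·(8·(-8−8) + (14/3)·(8−(-8)) + (-2)·(-8−(-8))) = ½·(-128 + 224/3 + 0) = -80/3, so the A_2-coordinate is -2/3.
[A_1A_2P] = ½·(8·(0−(-8)) + 8·(-8−(-8)) + (14/3)·(-8−0)) = ½·(64 + 0 − 112/3) = 40/3, so the A_3-coordinate is 1/3.
Check: 4/3 − 2/3 + 1/3 = 1.

(4/3, -2/3, 1/3)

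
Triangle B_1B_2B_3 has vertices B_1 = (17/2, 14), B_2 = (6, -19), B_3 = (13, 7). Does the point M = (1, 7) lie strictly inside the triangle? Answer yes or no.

no

Barycentric coordinates of M: (156/83, 42/83, -115/83).
The three coordinates are positive, positive, negative; a point is interior exactly when all three are positive.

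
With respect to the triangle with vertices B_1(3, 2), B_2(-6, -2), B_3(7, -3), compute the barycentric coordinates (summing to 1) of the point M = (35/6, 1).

(5/6, -1/6, 1/3)

Signed area of the reference triangle: [B_1B_2B_3] = ½·(3·(-2−(-3)) + (-6)·(-3−2) + 7·(2−(-2))) = ½·(3 + 30 + 28) = 61/2.
[MB_2B_3] = ½·((35/6)·(-2−(-3)) + (-6)·(-3−1) + 7·(1−(-2))) = ½·(35/6 + 24 + 21) = 305/12, so the B_1-coordinate is (305/12)/(61/2) = 5/6.
[B_1MB_3] = ½·(3·(1−(-3)) + (35/6)·(-3−2) + 7·(2−1)) = ½·(12 − 175/6 + 7) = -61/12, so the B_2-coordinate is -1/6.
[B_1B_2M] = ½·(3·(-2−1) + (-6)·(1−2) + (35/6)·(2−(-2))) = ½·(-9 + 6 + 70/3) = 61/6, so the B_3-coordinate is 1/3.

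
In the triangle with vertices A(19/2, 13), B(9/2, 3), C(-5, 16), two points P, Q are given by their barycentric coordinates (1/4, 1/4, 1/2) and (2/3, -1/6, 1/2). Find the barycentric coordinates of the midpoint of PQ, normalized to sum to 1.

Since both coordinate triples sum to 1, the midpoint's barycentrics are the componentwise average.
(1/4+2/3)/2 = 11/24; similarly 1/24 and 1/2.

(11/24, 1/24, 1/2)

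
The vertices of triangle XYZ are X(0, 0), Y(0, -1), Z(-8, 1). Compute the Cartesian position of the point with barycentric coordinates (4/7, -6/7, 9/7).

(-72/7, 15/7)

W = (4/7)·X + (-6/7)·Y + (9/7)·Z.
x-coordinate: (4/7)·0 + (-6/7)·0 + (9/7)·(-8) = -72/7.
y-coordinate: (4/7)·0 + (-6/7)·(-1) + (9/7)·1 = 15/7.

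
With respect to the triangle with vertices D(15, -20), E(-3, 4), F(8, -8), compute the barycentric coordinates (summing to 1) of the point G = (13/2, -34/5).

Signed area of the reference triangle: [DEF] = ½·(15·(4−(-8)) + (-3)·(-8−(-20)) + 8·(-20−4)) = ½·(180 − 36 − 192) = -24.
[GEF] = ½·((13/2)·(4−(-8)) + (-3)·(-8−(-34/5)) + 8·(-34/5−4)) = ½·(78 + 18/5 − 432/5) = -12/5, so the D-coordinate is (-12/5)/(-24) = 1/10.
[DGF] = ½·(15·(-34/5−(-8)) + (13/2)·(-8−(-20)) + 8·(-20−(-34/5))) = ½·(18 + 78 − 528/5) = -24/5, so the E-coordinate is 1/5.
[DEG] = ½·(15·(4−(-34/5)) + (-3)·(-34/5−(-20)) + (13/2)·(-20−4)) = ½·(162 − 198/5 − 156) = -84/5, so the F-coordinate is 7/10.
Check: 1/10 + 1/5 + 7/10 = 1.

(1/10, 1/5, 7/10)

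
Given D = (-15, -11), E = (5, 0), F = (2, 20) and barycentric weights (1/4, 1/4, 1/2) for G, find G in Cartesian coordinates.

(-3/2, 29/4)

G = (1/4)·D + (1/4)·E + (1/2)·F.
x-coordinate: (1/4)·(-15) + (1/4)·5 + (1/2)·2 = -3/2.
y-coordinate: (1/4)·(-11) + (1/4)·0 + (1/2)·20 = 29/4.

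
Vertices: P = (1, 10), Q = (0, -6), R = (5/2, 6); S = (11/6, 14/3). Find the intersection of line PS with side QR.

Barycentric coordinates of S with respect to PQR: (1/6, 1/6, 2/3).
On side QR the P-coordinate is zero; dropping S's P-weight 1/6 and renormalizing the remaining 1/6 : 2/3 gives weights 1/5, 4/5 on Q, R.
T = (1/5)·(0, -6) + (4/5)·(5/2, 6) = (2, 18/5).

(2, 18/5)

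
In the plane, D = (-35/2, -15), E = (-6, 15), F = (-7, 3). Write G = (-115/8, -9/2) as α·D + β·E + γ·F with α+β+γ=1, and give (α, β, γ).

Signed area of the reference triangle: [DEF] = ½·((-35/2)·(15−3) + (-6)·(3−(-15)) + (-7)·(-15−15)) = ½·(-210 − 108 + 210) = -54.
[GEF] = ½·((-115/8)·(15−3) + (-6)·(3−(-9/2)) + (-7)·(-9/2−15)) = ½·(-345/2 − 45 + 273/2) = -81/2, so the D-coordinate is (-81/2)/(-54) = 3/4.
[DGF] = ½·((-35/2)·(-9/2−3) + (-115/8)·(3−(-15)) + (-7)·(-15−(-9/2))) = ½·(525/4 − 1035/4 + 147/2) = -27, so the E-coordinate is 1/2.
[DEG] = ½·((-35/2)·(15−(-9/2)) + (-6)·(-9/2−(-15)) + (-115/8)·(-15−15)) = ½·(-1365/4 − 63 + 1725/4) = 27/2, so the F-coordinate is -1/4.
Check: 3/4 + 1/2 − 1/4 = 1.

(3/4, 1/2, -1/4)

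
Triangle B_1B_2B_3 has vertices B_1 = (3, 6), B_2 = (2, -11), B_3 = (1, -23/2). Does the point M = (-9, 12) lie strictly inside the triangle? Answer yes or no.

no

Barycentric coordinates of M: (19/11, -148/11, 140/11).
The three coordinates are positive, negative, positive; a point is interior exactly when all three are positive.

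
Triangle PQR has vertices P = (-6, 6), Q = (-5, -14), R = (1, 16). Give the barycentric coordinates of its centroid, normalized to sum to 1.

The centroid is the average of the vertices, so each weight is 1/3.

(1/3, 1/3, 1/3)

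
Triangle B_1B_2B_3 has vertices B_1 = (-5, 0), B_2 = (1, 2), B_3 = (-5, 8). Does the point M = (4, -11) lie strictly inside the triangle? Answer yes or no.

Barycentric coordinates of M: (5/4, 3/2, -7/4).
The three coordinates are positive, positive, negative; a point is interior exactly when all three are positive.

no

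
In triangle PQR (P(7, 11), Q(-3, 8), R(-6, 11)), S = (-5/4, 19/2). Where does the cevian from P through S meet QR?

Barycentric coordinates of S with respect to PQR: (1/4, 1/2, 1/4).
On side QR the P-coordinate is zero; dropping S's P-weight 1/4 and renormalizing the remaining 1/2 : 1/4 gives weights 2/3, 1/3 on Q, R.
T = (2/3)·(-3, 8) + (1/3)·(-6, 11) = (-4, 9).

(-4, 9)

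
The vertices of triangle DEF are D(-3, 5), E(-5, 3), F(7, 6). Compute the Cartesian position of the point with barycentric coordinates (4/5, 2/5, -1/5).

(-29/5, 4)

G = (4/5)·D + (2/5)·E + (-1/5)·F.
x-coordinate: (4/5)·(-3) + (2/5)·(-5) + (-1/5)·7 = -29/5.
y-coordinate: (4/5)·5 + (2/5)·3 + (-1/5)·6 = 4.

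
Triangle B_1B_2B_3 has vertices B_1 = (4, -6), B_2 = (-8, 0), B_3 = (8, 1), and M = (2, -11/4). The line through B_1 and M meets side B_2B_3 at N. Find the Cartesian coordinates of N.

Barycentric coordinates of M with respect to B_1B_2B_3: (1/2, 1/4, 1/4).
On side B_2B_3 the B_1-coordinate is zero; dropping M's B_1-weight 1/2 and renormalizing the remaining 1/4 : 1/4 gives weights 1/2, 1/2 on B_2, B_3.
N = (1/2)·(-8, 0) + (1/2)·(8, 1) = (0, 1/2).

(0, 1/2)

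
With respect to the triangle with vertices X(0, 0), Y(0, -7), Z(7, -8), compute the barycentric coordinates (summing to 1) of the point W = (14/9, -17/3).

(2/9, 5/9, 2/9)

Signed area of the reference triangle: [XYZ] = ½·(0·(-7−(-8)) + 0·(-8−0) + 7·(0−(-7))) = ½·(0 + 0 + 49) = 49/2.
[WYZ] = ½·((14/9)·(-7−(-8)) + 0·(-8−(-17/3)) + 7·(-17/3−(-7))) = ½·(14/9 + 0 + 28/3) = 49/9, so the X-coordinate is (49/9)/(49/2) = 2/9.
[XWZ] = ½·(0·(-17/3−(-8)) + (14/9)·(-8−0) + 7·(0−(-17/3))) = ½·(0 − 112/9 + 119/3) = 245/18, so the Y-coordinate is 5/9.
[XYW] = ½·(0·(-7−(-17/3)) + 0·(-17/3−0) + (14/9)·(0−(-7))) = ½·(0 + 0 + 98/9) = 49/9, so the Z-coordinate is 2/9.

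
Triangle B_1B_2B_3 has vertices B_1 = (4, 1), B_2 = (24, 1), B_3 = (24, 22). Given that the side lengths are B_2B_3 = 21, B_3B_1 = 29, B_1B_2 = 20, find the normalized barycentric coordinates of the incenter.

The incenter has barycentric coordinates proportional to the opposite side lengths: (21 : 29 : 20).
Normalizing by 21+29+20 = 70 gives (3/10, 29/70, 2/7).

(3/10, 29/70, 2/7)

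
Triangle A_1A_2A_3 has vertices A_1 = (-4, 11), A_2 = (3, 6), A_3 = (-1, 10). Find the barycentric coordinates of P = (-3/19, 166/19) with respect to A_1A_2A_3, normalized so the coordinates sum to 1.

(4/19, 7/19, 8/19)

Signed area of the reference triangle: [A_1A_2A_3] = ½·((-4)·(6−10) + 3·(10−11) + (-1)·(11−6)) = ½·(16 − 3 − 5) = 4.
[PA_2A_3] = ½·((-3/19)·(6−10) + 3·(10−(166/19)) + (-1)·(166/19−6)) = ½·(12/19 + 72/19 − 52/19) = 16/19, so the A_1-coordinate is (16/19)/4 = 4/19.
[A_1PA_3] = ½·((-4)·(166/19−10) + (-3/19)·(10−11) + (-1)·(11−(166/19))) = ½·(96/19 + 3/19 − 43/19) = 28/19, so the A_2-coordinate is 7/19.
[A_1A_2P] = ½·((-4)·(6−(166/19)) + 3·(166/19−11) + (-3/19)·(11−6)) = ½·(208/19 − 129/19 − 15/19) = 32/19, so the A_3-coordinate is 8/19.
Check: 4/19 + 7/19 + 8/19 = 1.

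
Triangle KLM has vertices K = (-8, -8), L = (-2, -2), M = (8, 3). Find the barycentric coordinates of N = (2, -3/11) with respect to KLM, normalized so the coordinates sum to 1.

Signed area of the reference triangle: [KLM] = ½·((-8)·(-2−3) + (-2)·(3−(-8)) + 8·(-8−(-2))) = ½·(40 − 22 − 48) = -15.
[NLM] = ½·(2·(-2−3) + (-2)·(3−(-3/11)) + 8·(-3/11−(-2))) = ½·(-10 − 72/11 + 152/11) = -15/11, so the K-coordinate is (-15/11)/(-15) = 1/11.
[KNM] = ½·((-8)·(-3/11−3) + 2·(3−(-8)) + 8·(-8−(-3/11))) = ½·(288/11 + 22 − 680/11) = -75/11, so the L-coordinate is 5/11.
[KLN] = ½·((-8)·(-2−(-3/11)) + (-2)·(-3/11−(-8)) + 2·(-8−(-2))) = ½·(152/11 − 170/11 − 12) = -75/11, so the M-coordinate is 5/11.
Check: 1/11 + 5/11 + 5/11 = 1.

(1/11, 5/11, 5/11)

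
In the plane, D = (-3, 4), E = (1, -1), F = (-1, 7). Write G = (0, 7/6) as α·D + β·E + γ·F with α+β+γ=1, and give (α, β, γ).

(1/6, 2/3, 1/6)

Signed area of the reference triangle: [DEF] = ½·((-3)·(-1−7) + 1·(7−4) + (-1)·(4−(-1))) = ½·(24 + 3 − 5) = 11.
[GEF] = ½·(0·(-1−7) + 1·(7−(7/6)) + (-1)·(7/6−(-1))) = ½·(0 + 35/6 − 13/6) = 11/6, so the D-coordinate is (11/6)/11 = 1/6.
[DGF] = ½·((-3)·(7/6−7) + 0·(7−4) + (-1)·(4−(7/6))) = ½·(35/2 + 0 − 17/6) = 22/3, so the E-coordinate is 2/3.
[DEG] = ½·((-3)·(-1−(7/6)) + 1·(7/6−4) + 0·(4−(-1))) = ½·(13/2 − 17/6 + 0) = 11/6, so the F-coordinate is 1/6.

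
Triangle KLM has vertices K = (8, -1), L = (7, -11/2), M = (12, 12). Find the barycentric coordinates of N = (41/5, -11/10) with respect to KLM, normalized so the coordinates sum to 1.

Signed area of the reference triangle: [KLM] = ½·(8·(-11/2−12) + 7·(12−(-1)) + 12·(-1−(-11/2))) = ½·(-140 + 91 + 54) = 5/2.
[NLM] = ½·((41/5)·(-11/2−12) + 7·(12−(-11/10)) + 12·(-11/10−(-11/2))) = ½·(-287/2 + 917/10 + 264/5) = 1/2, so the K-coordinate is (1/2)/(5/2) = 1/5.
[KNM] = ½·(8·(-11/10−12) + (41/5)·(12−(-1)) + 12·(-1−(-11/10))) = ½·(-524/5 + 533/5 + 6/5) = 3/2, so the L-coordinate is 3/5.
[KLN] = ½·(8·(-11/2−(-11/10)) + 7·(-11/10−(-1)) + (41/5)·(-1−(-11/2))) = ½·(-176/5 − 7/10 + 369/10) = 1/2, so the M-coordinate is 1/5.
Check: 1/5 + 3/5 + 1/5 = 1.

(1/5, 3/5, 1/5)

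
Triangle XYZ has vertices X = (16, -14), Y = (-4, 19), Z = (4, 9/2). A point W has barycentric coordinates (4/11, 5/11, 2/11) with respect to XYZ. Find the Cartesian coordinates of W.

(52/11, 48/11)

W = (4/11)·X + (5/11)·Y + (2/11)·Z.
x-coordinate: (4/11)·16 + (5/11)·(-4) + (2/11)·4 = 52/11.
y-coordinate: (4/11)·(-14) + (5/11)·19 + (2/11)·(9/2) = 48/11.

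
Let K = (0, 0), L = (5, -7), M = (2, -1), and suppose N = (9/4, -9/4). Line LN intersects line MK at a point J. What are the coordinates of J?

(4/3, -2/3)

Barycentric coordinates of N with respect to KLM: (1/4, 1/4, 1/2).
On side MK the L-coordinate is zero; dropping N's L-weight 1/4 and renormalizing the remaining 1/2 : 1/4 gives weights 2/3, 1/3 on M, K.
J = (2/3)·(2, -1) + (1/3)·(0, 0) = (4/3, -2/3).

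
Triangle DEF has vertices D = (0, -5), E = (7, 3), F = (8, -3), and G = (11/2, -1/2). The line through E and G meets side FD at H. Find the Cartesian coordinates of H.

Barycentric coordinates of G with respect to DEF: (1/4, 1/2, 1/4).
On side FD the E-coordinate is zero; dropping G's E-weight 1/2 and renormalizing the remaining 1/4 : 1/4 gives weights 1/2, 1/2 on F, D.
H = (1/2)·(8, -3) + (1/2)·(0, -5) = (4, -4).

(4, -4)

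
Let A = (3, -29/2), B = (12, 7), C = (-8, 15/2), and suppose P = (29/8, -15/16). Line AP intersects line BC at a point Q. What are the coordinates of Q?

(4, 36/5)

Barycentric coordinates of P with respect to ABC: (3/8, 3/8, 1/4).
On side BC the A-coordinate is zero; dropping P's A-weight 3/8 and renormalizing the remaining 3/8 : 1/4 gives weights 3/5, 2/5 on B, C.
Q = (3/5)·(12, 7) + (2/5)·(-8, 15/2) = (4, 36/5).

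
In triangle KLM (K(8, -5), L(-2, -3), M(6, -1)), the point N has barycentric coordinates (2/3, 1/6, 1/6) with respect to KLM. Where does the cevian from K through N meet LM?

(2, -2)

Line KN meets LM where the K-coordinate vanishes; zeroing N's K-weight and renormalizing leaves L, M-weights 1/6 : 1/6 → (1/2, 1/2).
So J = (1/2)·L + (1/2)·M = (2, -2).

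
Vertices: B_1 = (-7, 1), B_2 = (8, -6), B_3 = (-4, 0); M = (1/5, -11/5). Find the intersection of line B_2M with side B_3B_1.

Barycentric coordinates of M with respect to B_1B_2B_3: (1/5, 2/5, 2/5).
On side B_3B_1 the B_2-coordinate is zero; dropping M's B_2-weight 2/5 and renormalizing the remaining 2/5 : 1/5 gives weights 2/3, 1/3 on B_3, B_1.
N = (2/3)·(-4, 0) + (1/3)·(-7, 1) = (-5, 1/3).

(-5, 1/3)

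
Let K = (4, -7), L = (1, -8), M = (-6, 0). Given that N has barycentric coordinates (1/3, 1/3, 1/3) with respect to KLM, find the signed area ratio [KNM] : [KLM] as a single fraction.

1/3

The signed ratio [KNM]/[KLM] equals the barycentric coordinate of N at vertex L, which is 1/3.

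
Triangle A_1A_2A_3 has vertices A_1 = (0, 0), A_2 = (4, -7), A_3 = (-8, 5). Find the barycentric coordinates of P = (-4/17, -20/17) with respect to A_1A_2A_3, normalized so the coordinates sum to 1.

(9/17, 5/17, 3/17)

Signed area of the reference triangle: [A_1A_2A_3] = ½·(0·(-7−5) + 4·(5−0) + (-8)·(0−(-7))) = ½·(0 + 20 − 56) = -18.
[PA_2A_3] = ½·((-4/17)·(-7−5) + 4·(5−(-20/17)) + (-8)·(-20/17−(-7))) = ½·(48/17 + 420/17 − 792/17) = -162/17, so the A_1-coordinate is (-162/17)/(-18) = 9/17.
[A_1PA_3] = ½·(0·(-20/17−5) + (-4/17)·(5−0) + (-8)·(0−(-20/17))) = ½·(0 − 20/17 − 160/17) = -90/17, so the A_2-coordinate is 5/17.
[A_1A_2P] = ½·(0·(-7−(-20/17)) + 4·(-20/17−0) + (-4/17)·(0−(-7))) = ½·(0 − 80/17 − 28/17) = -54/17, so the A_3-coordinate is 3/17.
Check: 9/17 + 5/17 + 3/17 = 1.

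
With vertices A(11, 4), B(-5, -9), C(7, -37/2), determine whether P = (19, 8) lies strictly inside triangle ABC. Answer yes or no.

Barycentric coordinates of P: (108/77, -41/77, 10/77).
The three coordinates are positive, negative, positive; a point is interior exactly when all three are positive.

no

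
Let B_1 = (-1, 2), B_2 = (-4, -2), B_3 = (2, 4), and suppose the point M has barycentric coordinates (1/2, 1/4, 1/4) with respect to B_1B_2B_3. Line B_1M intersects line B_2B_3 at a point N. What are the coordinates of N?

Line B_1M meets B_2B_3 where the B_1-coordinate vanishes; zeroing M's B_1-weight and renormalizing leaves B_2, B_3-weights 1/4 : 1/4 → (1/2, 1/2).
So N = (1/2)·B_2 + (1/2)·B_3 = (-1, 1).

(-1, 1)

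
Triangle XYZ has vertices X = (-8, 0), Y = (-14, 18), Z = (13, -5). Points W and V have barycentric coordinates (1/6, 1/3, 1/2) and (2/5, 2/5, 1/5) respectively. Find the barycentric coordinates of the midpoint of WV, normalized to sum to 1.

(17/60, 11/30, 7/20)

Since both coordinate triples sum to 1, the midpoint's barycentrics are the componentwise average.
(1/6+2/5)/2 = 17/60; similarly 11/30 and 7/20.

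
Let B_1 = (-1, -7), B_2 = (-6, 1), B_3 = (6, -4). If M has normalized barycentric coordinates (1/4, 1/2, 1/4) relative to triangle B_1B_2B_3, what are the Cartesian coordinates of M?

M = (1/4)·B_1 + (1/2)·B_2 + (1/4)·B_3.
x-coordinate: (1/4)·(-1) + (1/2)·(-6) + (1/4)·6 = -7/4.
y-coordinate: (1/4)·(-7) + (1/2)·1 + (1/4)·(-4) = -9/4.

(-7/4, -9/4)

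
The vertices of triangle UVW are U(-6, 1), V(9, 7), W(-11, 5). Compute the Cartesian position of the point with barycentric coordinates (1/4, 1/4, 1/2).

P = (1/4)·U + (1/4)·V + (1/2)·W.
x-coordinate: (1/4)·(-6) + (1/4)·9 + (1/2)·(-11) = -19/4.
y-coordinate: (1/4)·1 + (1/4)·7 + (1/2)·5 = 9/2.

(-19/4, 9/2)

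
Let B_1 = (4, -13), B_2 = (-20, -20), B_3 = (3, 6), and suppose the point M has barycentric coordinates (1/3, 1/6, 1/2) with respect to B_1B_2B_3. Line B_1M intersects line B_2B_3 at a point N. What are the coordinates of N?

Line B_1M meets B_2B_3 where the B_1-coordinate vanishes; zeroing M's B_1-weight and renormalizing leaves B_2, B_3-weights 1/6 : 1/2 → (1/4, 3/4).
So N = (1/4)·B_2 + (3/4)·B_3 = (-11/4, -1/2).

(-11/4, -1/2)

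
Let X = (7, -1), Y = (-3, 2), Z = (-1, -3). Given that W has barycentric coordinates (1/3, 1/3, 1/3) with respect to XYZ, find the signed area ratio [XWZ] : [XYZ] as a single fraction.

The signed ratio [XWZ]/[XYZ] equals the barycentric coordinate of W at vertex Y, which is 1/3.

1/3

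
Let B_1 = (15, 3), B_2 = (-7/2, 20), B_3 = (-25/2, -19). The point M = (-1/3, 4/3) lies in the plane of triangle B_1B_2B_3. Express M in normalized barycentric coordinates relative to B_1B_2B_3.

Signed area of the reference triangle: [B_1B_2B_3] = ½·(15·(20−(-19)) + (-7/2)·(-19−3) + (-25/2)·(3−20)) = ½·(585 + 77 + 425/2) = 1749/4.
[MB_2B_3] = ½·((-1/3)·(20−(-19)) + (-7/2)·(-19−(4/3)) + (-25/2)·(4/3−20)) = ½·(-13 + 427/6 + 700/3) = 583/4, so the B_1-coordinate is (583/4)/(1749/4) = 1/3.
[B_1MB_3] = ½·(15·(4/3−(-19)) + (-1/3)·(-19−3) + (-25/2)·(3−(4/3))) = ½·(305 + 22/3 − 125/6) = 583/4, so the B_2-coordinate is 1/3.
[B_1B_2M] = ½·(15·(20−(4/3)) + (-7/2)·(4/3−3) + (-1/3)·(3−20)) = ½·(280 + 35/6 + 17/3) = 583/4, so the B_3-coordinate is 1/3.
Check: 1/3 + 1/3 + 1/3 = 1.

(1/3, 1/3, 1/3)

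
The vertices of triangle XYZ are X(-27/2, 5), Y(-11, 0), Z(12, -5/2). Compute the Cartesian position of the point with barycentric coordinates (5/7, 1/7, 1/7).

(-19/2, 45/14)

W = (5/7)·X + (1/7)·Y + (1/7)·Z.
x-coordinate: (5/7)·(-27/2) + (1/7)·(-11) + (1/7)·12 = -19/2.
y-coordinate: (5/7)·5 + (1/7)·0 + (1/7)·(-5/2) = 45/14.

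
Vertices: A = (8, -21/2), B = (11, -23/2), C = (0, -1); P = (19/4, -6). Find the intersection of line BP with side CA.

Barycentric coordinates of P with respect to ABC: (1/4, 1/4, 1/2).
On side CA the B-coordinate is zero; dropping P's B-weight 1/4 and renormalizing the remaining 1/2 : 1/4 gives weights 2/3, 1/3 on C, A.
Q = (2/3)·(0, -1) + (1/3)·(8, -21/2) = (8/3, -25/6).

(8/3, -25/6)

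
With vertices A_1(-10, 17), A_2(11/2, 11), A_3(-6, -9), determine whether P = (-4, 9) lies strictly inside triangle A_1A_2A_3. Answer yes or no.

Barycentric coordinates of P: (167/379, 124/379, 88/379).
The three coordinates are positive, positive, positive; a point is interior exactly when all three are positive.

yes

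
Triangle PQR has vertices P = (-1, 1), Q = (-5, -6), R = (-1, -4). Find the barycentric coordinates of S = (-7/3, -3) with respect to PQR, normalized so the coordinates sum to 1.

Signed area of the reference triangle: [PQR] = ½·((-1)·(-6−(-4)) + (-5)·(-4−1) + (-1)·(1−(-6))) = ½·(2 + 25 − 7) = 10.
[SQR] = ½·((-7/3)·(-6−(-4)) + (-5)·(-4−(-3)) + (-1)·(-3−(-6))) = ½·(14/3 + 5 − 3) = 10/3, so the P-coordinate is (10/3)/10 = 1/3.
[PSR] = ½·((-1)·(-3−(-4)) + (-7/3)·(-4−1) + (-1)·(1−(-3))) = ½·(-1 + 35/3 − 4) = 10/3, so the Q-coordinate is 1/3.
[PQS] = ½·((-1)·(-6−(-3)) + (-5)·(-3−1) + (-7/3)·(1−(-6))) = ½·(3 + 20 − 49/3) = 10/3, so the R-coordinate is 1/3.
Check: 1/3 + 1/3 + 1/3 = 1.

(1/3, 1/3, 1/3)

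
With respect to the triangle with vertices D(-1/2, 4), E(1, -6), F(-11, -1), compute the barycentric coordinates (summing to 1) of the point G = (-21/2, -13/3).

(-1/3, 1/3, 1)

Signed area of the reference triangle: [DEF] = ½·((-1/2)·(-6−(-1)) + 1·(-1−4) + (-11)·(4−(-6))) = ½·(5/2 − 5 − 110) = -225/4.
[GEF] = ½·((-21/2)·(-6−(-1)) + 1·(-1−(-13/3)) + (-11)·(-13/3−(-6))) = ½·(105/2 + 10/3 − 55/3) = 75/4, so the D-coordinate is (75/4)/(-225/4) = -1/3.
[DGF] = ½·((-1/2)·(-13/3−(-1)) + (-21/2)·(-1−4) + (-11)·(4−(-13/3))) = ½·(5/3 + 105/2 − 275/3) = -75/4, so the E-coordinate is 1/3.
[DEG] = ½·((-1/2)·(-6−(-13/3)) + 1·(-13/3−4) + (-21/2)·(4−(-6))) = ½·(5/6 − 25/3 − 105) = -225/4, so the F-coordinate is 1.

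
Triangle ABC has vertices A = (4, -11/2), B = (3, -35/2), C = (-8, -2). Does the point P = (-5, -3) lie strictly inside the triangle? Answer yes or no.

Barycentric coordinates of P: (71/295, 3/295, 221/295).
The three coordinates are positive, positive, positive; a point is interior exactly when all three are positive.

yes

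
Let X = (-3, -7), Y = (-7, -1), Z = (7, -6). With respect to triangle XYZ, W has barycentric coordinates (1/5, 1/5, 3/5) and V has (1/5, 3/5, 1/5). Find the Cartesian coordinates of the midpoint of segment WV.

Barycentric coordinates of the midpoint are the average: (1/5, 2/5, 2/5).
Converting: (1/5)·X + (2/5)·Y + (2/5)·Z = (-3/5, -21/5).

(-3/5, -21/5)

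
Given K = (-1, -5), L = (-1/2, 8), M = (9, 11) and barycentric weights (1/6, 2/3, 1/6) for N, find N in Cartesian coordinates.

N = (1/6)·K + (2/3)·L + (1/6)·M.
x-coordinate: (1/6)·(-1) + (2/3)·(-1/2) + (1/6)·9 = 1.
y-coordinate: (1/6)·(-5) + (2/3)·8 + (1/6)·11 = 19/3.

(1, 19/3)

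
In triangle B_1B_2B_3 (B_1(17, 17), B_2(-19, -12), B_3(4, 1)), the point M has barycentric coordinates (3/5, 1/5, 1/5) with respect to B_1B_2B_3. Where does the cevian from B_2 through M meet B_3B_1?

(55/4, 13)

Line B_2M meets B_3B_1 where the B_2-coordinate vanishes; zeroing M's B_2-weight and renormalizing leaves B_3, B_1-weights 1/5 : 3/5 → (1/4, 3/4).
So N = (1/4)·B_3 + (3/4)·B_1 = (55/4, 13).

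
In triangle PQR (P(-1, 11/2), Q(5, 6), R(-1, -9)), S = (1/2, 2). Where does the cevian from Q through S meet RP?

(-1, 2/3)

Barycentric coordinates of S with respect to PQR: (1/2, 1/4, 1/4).
On side RP the Q-coordinate is zero; dropping S's Q-weight 1/4 and renormalizing the remaining 1/4 : 1/2 gives weights 1/3, 2/3 on R, P.
T = (1/3)·(-1, -9) + (2/3)·(-1, 11/2) = (-1, 2/3).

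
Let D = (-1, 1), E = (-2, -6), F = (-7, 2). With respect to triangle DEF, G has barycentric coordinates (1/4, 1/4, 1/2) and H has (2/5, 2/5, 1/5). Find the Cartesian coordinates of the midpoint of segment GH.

(-137/40, -37/40)

Barycentric coordinates of the midpoint are the average: (13/40, 13/40, 7/20).
Converting: (13/40)·D + (13/40)·E + (7/20)·F = (-137/40, -37/40).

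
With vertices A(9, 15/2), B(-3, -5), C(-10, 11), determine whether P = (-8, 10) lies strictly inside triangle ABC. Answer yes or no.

yes

Barycentric coordinates of P: (50/559, 24/559, 485/559).
The three coordinates are positive, positive, positive; a point is interior exactly when all three are positive.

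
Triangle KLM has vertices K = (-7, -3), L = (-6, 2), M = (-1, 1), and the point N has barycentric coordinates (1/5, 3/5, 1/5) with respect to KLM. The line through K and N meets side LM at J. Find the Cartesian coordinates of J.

(-19/4, 7/4)

Line KN meets LM where the K-coordinate vanishes; zeroing N's K-weight and renormalizing leaves L, M-weights 3/5 : 1/5 → (3/4, 1/4).
So J = (3/4)·L + (1/4)·M = (-19/4, 7/4).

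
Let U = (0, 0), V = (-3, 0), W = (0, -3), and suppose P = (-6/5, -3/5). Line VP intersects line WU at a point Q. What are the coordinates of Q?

Barycentric coordinates of P with respect to UVW: (2/5, 2/5, 1/5).
On side WU the V-coordinate is zero; dropping P's V-weight 2/5 and renormalizing the remaining 1/5 : 2/5 gives weights 1/3, 2/3 on W, U.
Q = (1/3)·(0, -3) + (2/3)·(0, 0) = (0, -1).

(0, -1)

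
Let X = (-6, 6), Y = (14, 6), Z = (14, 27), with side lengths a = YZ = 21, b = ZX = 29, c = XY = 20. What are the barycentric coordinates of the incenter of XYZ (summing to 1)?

(3/10, 29/70, 2/7)

The incenter has barycentric coordinates proportional to the opposite side lengths: (21 : 29 : 20).
Normalizing by 21+29+20 = 70 gives (3/10, 29/70, 2/7).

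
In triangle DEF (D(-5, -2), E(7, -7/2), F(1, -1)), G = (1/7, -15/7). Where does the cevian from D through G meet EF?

Barycentric coordinates of G with respect to DEF: (3/7, 2/7, 2/7).
On side EF the D-coordinate is zero; dropping G's D-weight 3/7 and renormalizing the remaining 2/7 : 2/7 gives weights 1/2, 1/2 on E, F.
H = (1/2)·(7, -7/2) + (1/2)·(1, -1) = (4, -9/4).

(4, -9/4)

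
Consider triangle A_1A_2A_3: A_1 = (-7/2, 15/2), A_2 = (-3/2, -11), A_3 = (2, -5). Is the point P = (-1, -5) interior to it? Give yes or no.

Barycentric coordinates of P: (72/307, 150/307, 85/307).
The three coordinates are positive, positive, positive; a point is interior exactly when all three are positive.

yes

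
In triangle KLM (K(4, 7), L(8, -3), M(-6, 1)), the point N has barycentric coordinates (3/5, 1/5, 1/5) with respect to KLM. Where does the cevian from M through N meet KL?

(5, 9/2)

Line MN meets KL where the M-coordinate vanishes; zeroing N's M-weight and renormalizing leaves K, L-weights 3/5 : 1/5 → (3/4, 1/4).
So J = (3/4)·K + (1/4)·L = (5, 9/2).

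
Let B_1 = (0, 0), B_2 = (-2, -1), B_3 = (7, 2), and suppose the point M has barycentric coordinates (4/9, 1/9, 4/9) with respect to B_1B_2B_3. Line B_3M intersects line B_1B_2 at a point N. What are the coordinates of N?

(-2/5, -1/5)

Line B_3M meets B_1B_2 where the B_3-coordinate vanishes; zeroing M's B_3-weight and renormalizing leaves B_1, B_2-weights 4/9 : 1/9 → (4/5, 1/5).
So N = (4/5)·B_1 + (1/5)·B_2 = (-2/5, -1/5).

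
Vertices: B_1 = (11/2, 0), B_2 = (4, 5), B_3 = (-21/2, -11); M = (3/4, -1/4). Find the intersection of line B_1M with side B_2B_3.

Barycentric coordinates of M with respect to B_1B_2B_3: (1/4, 1/2, 1/4).
On side B_2B_3 the B_1-coordinate is zero; dropping M's B_1-weight 1/4 and renormalizing the remaining 1/2 : 1/4 gives weights 2/3, 1/3 on B_2, B_3.
N = (2/3)·(4, 5) + (1/3)·(-21/2, -11) = (-5/6, -1/3).

(-5/6, -1/3)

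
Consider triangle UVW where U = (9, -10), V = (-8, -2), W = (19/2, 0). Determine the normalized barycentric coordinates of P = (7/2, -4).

(1/3, 1/3, 1/3)

Signed area of the reference triangle: [UVW] = ½·(9·(-2−0) + (-8)·(0−(-10)) + (19/2)·(-10−(-2))) = ½·(-18 − 80 − 76) = -87.
[PVW] = ½·((7/2)·(-2−0) + (-8)·(0−(-4)) + (19/2)·(-4−(-2))) = ½·(-7 − 32 − 19) = -29, so the U-coordinate is (-29)/(-87) = 1/3.
[UPW] = ½·(9·(-4−0) + (7/2)·(0−(-10)) + (19/2)·(-10−(-4))) = ½·(-36 + 35 − 57) = -29, so the V-coordinate is 1/3.
[UVP] = ½·(9·(-2−(-4)) + (-8)·(-4−(-10)) + (7/2)·(-10−(-2))) = ½·(18 − 48 − 28) = -29, so the W-coordinate is 1/3.
Check: 1/3 + 1/3 + 1/3 = 1.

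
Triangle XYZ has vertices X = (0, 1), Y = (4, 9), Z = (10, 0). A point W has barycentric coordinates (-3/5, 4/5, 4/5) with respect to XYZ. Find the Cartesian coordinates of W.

W = (-3/5)·X + (4/5)·Y + (4/5)·Z.
x-coordinate: (-3/5)·0 + (4/5)·4 + (4/5)·10 = 56/5.
y-coordinate: (-3/5)·1 + (4/5)·9 + (4/5)·0 = 33/5.

(56/5, 33/5)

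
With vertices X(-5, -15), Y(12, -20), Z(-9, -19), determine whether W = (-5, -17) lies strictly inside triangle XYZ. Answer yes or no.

yes

Barycentric coordinates of W: (23/44, 1/11, 17/44).
The three coordinates are positive, positive, positive; a point is interior exactly when all three are positive.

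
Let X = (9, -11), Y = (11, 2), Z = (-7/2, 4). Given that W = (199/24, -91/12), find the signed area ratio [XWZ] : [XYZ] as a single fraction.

1/6

[XYZ] = ½·(9·(2−4) + 11·(4−(-11)) + (-7/2)·(-11−2)) = ½·(-18 + 165 + 91/2) = 385/4.
[XWZ] = ½·(9·(-91/12−4) + (199/24)·(4−(-11)) + (-7/2)·(-11−(-91/12))) = ½·(-417/4 + 995/8 + 287/24) = 385/24, so the ratio is (385/24)/(385/4) = 1/6.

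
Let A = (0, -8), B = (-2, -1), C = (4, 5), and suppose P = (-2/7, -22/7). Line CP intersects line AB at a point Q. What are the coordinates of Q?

Barycentric coordinates of P with respect to ABC: (3/7, 3/7, 1/7).
On side AB the C-coordinate is zero; dropping P's C-weight 1/7 and renormalizing the remaining 3/7 : 3/7 gives weights 1/2, 1/2 on A, B.
Q = (1/2)·(0, -8) + (1/2)·(-2, -1) = (-1, -9/2).

(-1, -9/2)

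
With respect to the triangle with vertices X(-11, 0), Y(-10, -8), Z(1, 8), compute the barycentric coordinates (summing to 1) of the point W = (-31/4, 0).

(1/2, 1/4, 1/4)

Signed area of the reference triangle: [XYZ] = ½·((-11)·(-8−8) + (-10)·(8−0) + 1·(0−(-8))) = ½·(176 − 80 + 8) = 52.
[WYZ] = ½·((-31/4)·(-8−8) + (-10)·(8−0) + 1·(0−(-8))) = ½·(124 − 80 + 8) = 26, so the X-coordinate is 26/52 = 1/2.
[XWZ] = ½·((-11)·(0−8) + (-31/4)·(8−0) + 1·(0−0)) = ½·(88 − 62 + 0) = 13, so the Y-coordinate is 1/4.
[XYW] = ½·((-11)·(-8−0) + (-10)·(0−0) + (-31/4)·(0−(-8))) = ½·(88 + 0 − 62) = 13, so the Z-coordinate is 1/4.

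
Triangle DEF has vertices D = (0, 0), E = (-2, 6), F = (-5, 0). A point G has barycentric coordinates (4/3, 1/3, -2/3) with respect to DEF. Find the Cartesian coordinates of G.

(8/3, 2)

G = (4/3)·D + (1/3)·E + (-2/3)·F.
x-coordinate: (4/3)·0 + (1/3)·(-2) + (-2/3)·(-5) = 8/3.
y-coordinate: (4/3)·0 + (1/3)·6 + (-2/3)·0 = 2.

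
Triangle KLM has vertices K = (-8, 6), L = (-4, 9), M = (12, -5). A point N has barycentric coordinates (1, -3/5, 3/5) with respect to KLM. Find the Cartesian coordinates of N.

(8/5, -12/5)

N = 1·K + (-3/5)·L + (3/5)·M.
x-coordinate: 1·(-8) + (-3/5)·(-4) + (3/5)·12 = 8/5.
y-coordinate: 1·6 + (-3/5)·9 + (3/5)·(-5) = -12/5.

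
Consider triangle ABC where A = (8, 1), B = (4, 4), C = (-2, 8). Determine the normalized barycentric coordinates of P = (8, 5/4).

Signed area of the reference triangle: [ABC] = ½·(8·(4−8) + 4·(8−1) + (-2)·(1−4)) = ½·(-32 + 28 + 6) = 1.
[PBC] = ½·(8·(4−8) + 4·(8−(5/4)) + (-2)·(5/4−4)) = ½·(-32 + 27 + 11/2) = 1/4, so the A-coordinate is (1/4)/1 = 1/4.
[APC] = ½·(8·(5/4−8) + 8·(8−1) + (-2)·(1−(5/4))) = ½·(-54 + 56 + 1/2) = 5/4, so the B-coordinate is 5/4.
[ABP] = ½·(8·(4−(5/4)) + 4·(5/4−1) + 8·(1−4)) = ½·(22 + 1 − 24) = -1/2, so the C-coordinate is -1/2.

(1/4, 5/4, -1/2)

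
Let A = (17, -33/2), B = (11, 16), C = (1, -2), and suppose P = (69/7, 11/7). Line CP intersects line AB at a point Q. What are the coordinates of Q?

Barycentric coordinates of P with respect to ABC: (2/7, 3/7, 2/7).
On side AB the C-coordinate is zero; dropping P's C-weight 2/7 and renormalizing the remaining 2/7 : 3/7 gives weights 2/5, 3/5 on A, B.
Q = (2/5)·(17, -33/2) + (3/5)·(11, 16) = (67/5, 3).

(67/5, 3)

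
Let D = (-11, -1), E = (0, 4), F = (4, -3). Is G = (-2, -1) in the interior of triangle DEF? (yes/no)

Barycentric coordinates of G: (34/97, 18/97, 45/97).
The three coordinates are positive, positive, positive; a point is interior exactly when all three are positive.

yes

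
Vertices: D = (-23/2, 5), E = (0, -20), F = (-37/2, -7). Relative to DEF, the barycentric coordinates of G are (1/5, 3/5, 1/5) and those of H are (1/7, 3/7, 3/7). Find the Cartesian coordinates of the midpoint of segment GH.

(-109/14, -407/35)

Barycentric coordinates of the midpoint are the average: (6/35, 18/35, 11/35).
Converting: (6/35)·D + (18/35)·E + (11/35)·F = (-109/14, -407/35).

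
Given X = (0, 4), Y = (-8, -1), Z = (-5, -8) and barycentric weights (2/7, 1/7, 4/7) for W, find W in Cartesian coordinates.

(-4, -25/7)

W = (2/7)·X + (1/7)·Y + (4/7)·Z.
x-coordinate: (2/7)·0 + (1/7)·(-8) + (4/7)·(-5) = -4.
y-coordinate: (2/7)·4 + (1/7)·(-1) + (4/7)·(-8) = -25/7.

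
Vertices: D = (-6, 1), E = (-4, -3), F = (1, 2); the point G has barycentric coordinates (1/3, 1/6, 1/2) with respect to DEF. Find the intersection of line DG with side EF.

Line DG meets EF where the D-coordinate vanishes; zeroing G's D-weight and renormalizing leaves E, F-weights 1/6 : 1/2 → (1/4, 3/4).
So H = (1/4)·E + (3/4)·F = (-1/4, 3/4).

(-1/4, 3/4)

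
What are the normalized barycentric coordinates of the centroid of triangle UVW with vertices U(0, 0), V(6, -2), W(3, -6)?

(1/3, 1/3, 1/3)

The centroid is the average of the vertices, so each weight is 1/3.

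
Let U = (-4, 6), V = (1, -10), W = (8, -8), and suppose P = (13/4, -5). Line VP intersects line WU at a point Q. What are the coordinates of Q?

(4, -10/3)

Barycentric coordinates of P with respect to UVW: (1/4, 1/4, 1/2).
On side WU the V-coordinate is zero; dropping P's V-weight 1/4 and renormalizing the remaining 1/2 : 1/4 gives weights 2/3, 1/3 on W, U.
Q = (2/3)·(8, -8) + (1/3)·(-4, 6) = (4, -10/3).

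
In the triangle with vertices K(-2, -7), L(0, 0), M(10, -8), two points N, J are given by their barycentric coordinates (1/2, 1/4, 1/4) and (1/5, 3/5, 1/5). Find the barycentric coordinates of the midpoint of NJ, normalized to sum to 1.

(7/20, 17/40, 9/40)

Since both coordinate triples sum to 1, the midpoint's barycentrics are the componentwise average.
(1/2+1/5)/2 = 7/20; similarly 17/40 and 9/40.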